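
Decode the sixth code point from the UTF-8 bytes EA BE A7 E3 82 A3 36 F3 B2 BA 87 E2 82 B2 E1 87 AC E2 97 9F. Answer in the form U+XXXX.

Offset 0: leading byte 0xEA = 11101010 → 3-byte char #1 = EA BE A7.
Offset 3: leading byte 0xE3 = 11100011 → 3-byte char #2 = E3 82 A3.
Offset 6: leading byte 0x36 = 00110110 → 1-byte char #3 = 36.
Offset 7: leading byte 0xF3 = 11110011 → 4-byte char #4 = F3 B2 BA 87.
Offset 11: leading byte 0xE2 = 11100010 → 3-byte char #5 = E2 82 B2.
Offset 14: leading byte 0xE1 = 11100001 → 3-byte char #6 = E1 87 AC.
Leading byte 0xE1 = 11100001 matches 1110xxxx → 3-byte sequence.
Byte 1: 0xE1 = 11100001, payload 0001 (4 bits).
Byte 2: 0x87 = 10000111 (10xxxxxx ✓), payload 000111.
Byte 3: 0xAC = 10101100 (10xxxxxx ✓), payload 101100.
Concatenate: 0001000111101100 = 0x11EC (16 bits → U+11EC).

U+11EC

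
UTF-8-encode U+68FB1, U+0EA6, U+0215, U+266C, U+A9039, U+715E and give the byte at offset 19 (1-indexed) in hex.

0x9E

1-indexed offset 19 is 0-indexed offset 18.
U+68FB1 → 4-byte form F1 A8 BE B1 at offsets 0–3.
U+0EA6 → 3-byte form E0 BA A6 at offsets 4–6.
U+0215 → 2-byte form C8 95 at offsets 7–8.
U+266C → 3-byte form E2 99 AC at offsets 9–11.
U+A9039 → 4-byte form F2 A9 80 B9 at offsets 12–15.
U+715E → 3-byte form E7 85 9E at offsets 16–18.
Offset 18 falls in char 6's range; it's byte 3 of E7 85 9E = 0x9E.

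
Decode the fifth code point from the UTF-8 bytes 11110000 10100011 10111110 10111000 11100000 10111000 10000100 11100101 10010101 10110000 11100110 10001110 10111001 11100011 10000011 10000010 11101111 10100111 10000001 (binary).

U+30C2

Offset 0: leading byte 0xF0 = 11110000 → 4-byte char #1 = F0 A3 BE B8.
Offset 4: leading byte 0xE0 = 11100000 → 3-byte char #2 = E0 B8 84.
Offset 7: leading byte 0xE5 = 11100101 → 3-byte char #3 = E5 95 B0.
Offset 10: leading byte 0xE6 = 11100110 → 3-byte char #4 = E6 8E B9.
Offset 13: leading byte 0xE3 = 11100011 → 3-byte char #5 = E3 83 82.
Leading byte 0xE3 = 11100011 matches 1110xxxx → 3-byte sequence.
Byte 1: 0xE3 = 11100011, payload 0011 (4 bits).
Byte 2: 0x83 = 10000011 (10xxxxxx ✓), payload 000011.
Byte 3: 0x82 = 10000010 (10xxxxxx ✓), payload 000010.
Concatenate: 0011000011000010 = 0x30C2 (16 bits → U+30C2).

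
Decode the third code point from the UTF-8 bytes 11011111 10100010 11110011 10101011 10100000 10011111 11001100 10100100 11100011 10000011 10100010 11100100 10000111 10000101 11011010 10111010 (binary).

Offset 0: leading byte 0xDF = 11011111 → 2-byte char #1 = DF A2.
Offset 2: leading byte 0xF3 = 11110011 → 4-byte char #2 = F3 AB A0 9F.
Offset 6: leading byte 0xCC = 11001100 → 2-byte char #3 = CC A4.
Leading byte 0xCC = 11001100 matches 110xxxxx → 2-byte sequence.
Byte 1: 0xCC = 11001100, payload 01100 (5 bits).
Byte 2: 0xA4 = 10100100 (10xxxxxx ✓), payload 100100.
Concatenate: 01100100100 = 0x324 (11 bits → U+0324).

U+0324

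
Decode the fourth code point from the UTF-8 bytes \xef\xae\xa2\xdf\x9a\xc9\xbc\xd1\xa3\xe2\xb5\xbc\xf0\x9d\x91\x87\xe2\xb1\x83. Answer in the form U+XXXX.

Offset 0: leading byte 0xEF = 11101111 → 3-byte char #1 = EF AE A2.
Offset 3: leading byte 0xDF = 11011111 → 2-byte char #2 = DF 9A.
Offset 5: leading byte 0xC9 = 11001001 → 2-byte char #3 = C9 BC.
Offset 7: leading byte 0xD1 = 11010001 → 2-byte char #4 = D1 A3.
Leading byte 0xD1 = 11010001 matches 110xxxxx → 2-byte sequence.
Byte 1: 0xD1 = 11010001, payload 10001 (5 bits).
Byte 2: 0xA3 = 10100011 (10xxxxxx ✓), payload 100011.
Concatenate: 10001100011 = 0x463 (11 bits → U+0463).

U+0463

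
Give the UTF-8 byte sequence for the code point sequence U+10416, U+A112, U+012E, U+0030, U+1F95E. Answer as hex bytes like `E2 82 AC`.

F0 90 90 96 EA 84 92 C4 AE 30 F0 9F A5 9E

U+10416: 4-byte form → F0 90 90 96.
U+A112: 3-byte form → EA 84 92.
U+012E: 2-byte form → C4 AE.
U+0030: 1-byte form → 30.
U+1F95E: 4-byte form → F0 9F A5 9E.
Concatenated (14 bytes): F0 90 90 96 EA 84 92 C4 AE 30 F0 9F A5 9E.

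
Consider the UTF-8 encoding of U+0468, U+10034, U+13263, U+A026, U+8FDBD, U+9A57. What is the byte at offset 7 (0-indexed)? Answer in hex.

0x93

U+0468 → 2-byte form D1 A8 at offsets 0–1.
U+10034 → 4-byte form F0 90 80 B4 at offsets 2–5.
U+13263 → 4-byte form F0 93 89 A3 at offsets 6–9.
Offset 7 falls in char 3's range; it's byte 2 of F0 93 89 A3 = 0x93.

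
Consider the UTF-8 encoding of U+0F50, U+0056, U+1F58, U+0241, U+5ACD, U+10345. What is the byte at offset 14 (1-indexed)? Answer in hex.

0x90

1-indexed offset 14 is 0-indexed offset 13.
U+0F50 → 3-byte form E0 BD 90 at offsets 0–2.
U+0056 → 1-byte form 56 at offsets 3–3.
U+1F58 → 3-byte form E1 BD 98 at offsets 4–6.
U+0241 → 2-byte form C9 81 at offsets 7–8.
U+5ACD → 3-byte form E5 AB 8D at offsets 9–11.
U+10345 → 4-byte form F0 90 8D 85 at offsets 12–15.
Offset 13 falls in char 6's range; it's byte 2 of F0 90 8D 85 = 0x90.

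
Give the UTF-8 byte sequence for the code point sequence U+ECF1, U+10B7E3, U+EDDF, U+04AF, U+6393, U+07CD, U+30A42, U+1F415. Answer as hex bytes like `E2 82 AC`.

EE B3 B1 F4 8B 9F A3 EE B7 9F D2 AF E6 8E 93 DF 8D F0 B0 A9 82 F0 9F 90 95

U+ECF1: 3-byte form → EE B3 B1.
U+10B7E3: 4-byte form → F4 8B 9F A3.
U+EDDF: 3-byte form → EE B7 9F.
U+04AF: 2-byte form → D2 AF.
U+6393: 3-byte form → E6 8E 93.
U+07CD: 2-byte form → DF 8D.
U+30A42: 4-byte form → F0 B0 A9 82.
U+1F415: 4-byte form → F0 9F 90 95.
Concatenated (25 bytes): EE B3 B1 F4 8B 9F A3 EE B7 9F D2 AF E6 8E 93 DF 8D F0 B0 A9 82 F0 9F 90 95.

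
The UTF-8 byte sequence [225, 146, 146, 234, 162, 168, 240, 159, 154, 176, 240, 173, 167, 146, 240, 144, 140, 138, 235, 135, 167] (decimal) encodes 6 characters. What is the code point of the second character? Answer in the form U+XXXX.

Offset 0: leading byte 0xE1 = 11100001 → 3-byte char #1 = E1 92 92.
Offset 3: leading byte 0xEA = 11101010 → 3-byte char #2 = EA A2 A8.
Leading byte 0xEA = 11101010 matches 1110xxxx → 3-byte sequence.
Byte 1: 0xEA = 11101010, payload 1010 (4 bits).
Byte 2: 0xA2 = 10100010 (10xxxxxx ✓), payload 100010.
Byte 3: 0xA8 = 10101000 (10xxxxxx ✓), payload 101000.
Concatenate: 1010100010101000 = 0xA8A8 (16 bits → U+A8A8).

U+A8A8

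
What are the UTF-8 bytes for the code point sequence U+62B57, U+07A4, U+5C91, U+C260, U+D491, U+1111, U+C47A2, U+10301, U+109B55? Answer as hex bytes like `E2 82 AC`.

F1 A2 AD 97 DE A4 E5 B2 91 EC 89 A0 ED 92 91 E1 84 91 F3 84 9E A2 F0 90 8C 81 F4 89 AD 95

U+62B57: 4-byte form → F1 A2 AD 97.
U+07A4: 2-byte form → DE A4.
U+5C91: 3-byte form → E5 B2 91.
U+C260: 3-byte form → EC 89 A0.
U+D491: 3-byte form → ED 92 91.
U+1111: 3-byte form → E1 84 91.
U+C47A2: 4-byte form → F3 84 9E A2.
U+10301: 4-byte form → F0 90 8C 81.
U+109B55: 4-byte form → F4 89 AD 95.
Concatenated (30 bytes): F1 A2 AD 97 DE A4 E5 B2 91 EC 89 A0 ED 92 91 E1 84 91 F3 84 9E A2 F0 90 8C 81 F4 89 AD 95.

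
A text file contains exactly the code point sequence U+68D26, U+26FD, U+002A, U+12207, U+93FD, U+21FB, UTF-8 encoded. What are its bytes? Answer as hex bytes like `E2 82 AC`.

F1 A8 B4 A6 E2 9B BD 2A F0 92 88 87 E9 8F BD E2 87 BB

U+68D26: 4-byte form → F1 A8 B4 A6.
U+26FD: 3-byte form → E2 9B BD.
U+002A: 1-byte form → 2A.
U+12207: 4-byte form → F0 92 88 87.
U+93FD: 3-byte form → E9 8F BD.
U+21FB: 3-byte form → E2 87 BB.
Concatenated (18 bytes): F1 A8 B4 A6 E2 9B BD 2A F0 92 88 87 E9 8F BD E2 87 BB.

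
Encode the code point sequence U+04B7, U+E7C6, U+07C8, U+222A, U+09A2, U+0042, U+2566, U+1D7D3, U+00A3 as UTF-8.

U+04B7: 2-byte form → D2 B7.
U+E7C6: 3-byte form → EE 9F 86.
U+07C8: 2-byte form → DF 88.
U+222A: 3-byte form → E2 88 AA.
U+09A2: 3-byte form → E0 A6 A2.
U+0042: 1-byte form → 42.
U+2566: 3-byte form → E2 95 A6.
U+1D7D3: 4-byte form → F0 9D 9F 93.
U+00A3: 2-byte form → C2 A3.
Concatenated (23 bytes): D2 B7 EE 9F 86 DF 88 E2 88 AA E0 A6 A2 42 E2 95 A6 F0 9D 9F 93 C2 A3.

D2 B7 EE 9F 86 DF 88 E2 88 AA E0 A6 A2 42 E2 95 A6 F0 9D 9F 93 C2 A3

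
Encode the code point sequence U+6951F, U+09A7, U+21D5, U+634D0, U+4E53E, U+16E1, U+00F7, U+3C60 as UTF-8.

U+6951F: 4-byte form → F1 A9 94 9F.
U+09A7: 3-byte form → E0 A6 A7.
U+21D5: 3-byte form → E2 87 95.
U+634D0: 4-byte form → F1 A3 93 90.
U+4E53E: 4-byte form → F1 8E 94 BE.
U+16E1: 3-byte form → E1 9B A1.
U+00F7: 2-byte form → C3 B7.
U+3C60: 3-byte form → E3 B1 A0.
Concatenated (26 bytes): F1 A9 94 9F E0 A6 A7 E2 87 95 F1 A3 93 90 F1 8E 94 BE E1 9B A1 C3 B7 E3 B1 A0.

F1 A9 94 9F E0 A6 A7 E2 87 95 F1 A3 93 90 F1 8E 94 BE E1 9B A1 C3 B7 E3 B1 A0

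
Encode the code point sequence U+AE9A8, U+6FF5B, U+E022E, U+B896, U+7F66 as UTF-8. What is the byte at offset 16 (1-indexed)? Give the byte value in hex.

1-indexed offset 16 is 0-indexed offset 15.
U+AE9A8 → 4-byte form F2 AE A6 A8 at offsets 0–3.
U+6FF5B → 4-byte form F1 AF BD 9B at offsets 4–7.
U+E022E → 4-byte form F3 A0 88 AE at offsets 8–11.
U+B896 → 3-byte form EB A2 96 at offsets 12–14.
U+7F66 → 3-byte form E7 BD A6 at offsets 15–17.
Offset 15 falls in char 5's range; it's byte 1 of E7 BD A6 = 0xE7.

0xE7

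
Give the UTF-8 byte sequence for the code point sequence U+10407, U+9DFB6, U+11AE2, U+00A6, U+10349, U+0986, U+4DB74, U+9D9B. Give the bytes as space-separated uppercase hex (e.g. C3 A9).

F0 90 90 87 F2 9D BE B6 F0 91 AB A2 C2 A6 F0 90 8D 89 E0 A6 86 F1 8D AD B4 E9 B6 9B

U+10407: 4-byte form → F0 90 90 87.
U+9DFB6: 4-byte form → F2 9D BE B6.
U+11AE2: 4-byte form → F0 91 AB A2.
U+00A6: 2-byte form → C2 A6.
U+10349: 4-byte form → F0 90 8D 89.
U+0986: 3-byte form → E0 A6 86.
U+4DB74: 4-byte form → F1 8D AD B4.
U+9D9B: 3-byte form → E9 B6 9B.
Concatenated (28 bytes): F0 90 90 87 F2 9D BE B6 F0 91 AB A2 C2 A6 F0 90 8D 89 E0 A6 86 F1 8D AD B4 E9 B6 9B.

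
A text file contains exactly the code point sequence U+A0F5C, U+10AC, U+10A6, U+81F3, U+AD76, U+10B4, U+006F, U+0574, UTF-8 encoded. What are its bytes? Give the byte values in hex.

F2 A0 BD 9C E1 82 AC E1 82 A6 E8 87 B3 EA B5 B6 E1 82 B4 6F D5 B4

U+A0F5C: 4-byte form → F2 A0 BD 9C.
U+10AC: 3-byte form → E1 82 AC.
U+10A6: 3-byte form → E1 82 A6.
U+81F3: 3-byte form → E8 87 B3.
U+AD76: 3-byte form → EA B5 B6.
U+10B4: 3-byte form → E1 82 B4.
U+006F: 1-byte form → 6F.
U+0574: 2-byte form → D5 B4.
Concatenated (22 bytes): F2 A0 BD 9C E1 82 AC E1 82 A6 E8 87 B3 EA B5 B6 E1 82 B4 6F D5 B4.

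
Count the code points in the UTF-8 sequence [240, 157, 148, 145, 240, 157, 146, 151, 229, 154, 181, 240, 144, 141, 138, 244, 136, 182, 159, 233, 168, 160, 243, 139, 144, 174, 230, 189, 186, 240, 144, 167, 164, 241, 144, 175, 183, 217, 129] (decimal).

Byte at offset 0: 0xF0 = 11110000 → 4-byte char (#1). Advance 4.
Byte at offset 4: 0xF0 = 11110000 → 4-byte char (#2). Advance 4.
Byte at offset 8: 0xE5 = 11100101 → 3-byte char (#3). Advance 3.
Byte at offset 11: 0xF0 = 11110000 → 4-byte char (#4). Advance 4.
Byte at offset 15: 0xF4 = 11110100 → 4-byte char (#5). Advance 4.
Byte at offset 19: 0xE9 = 11101001 → 3-byte char (#6). Advance 3.
Byte at offset 22: 0xF3 = 11110011 → 4-byte char (#7). Advance 4.
Byte at offset 26: 0xE6 = 11100110 → 3-byte char (#8). Advance 3.
Byte at offset 29: 0xF0 = 11110000 → 4-byte char (#9). Advance 4.
Byte at offset 33: 0xF1 = 11110001 → 4-byte char (#10). Advance 4.
Byte at offset 37: 0xD9 = 11011001 → 2-byte char (#11). Advance 2.
Reached end at offset 39 after 11 code points.

11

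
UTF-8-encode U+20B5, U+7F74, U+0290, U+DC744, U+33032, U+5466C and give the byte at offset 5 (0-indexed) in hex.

0xB4

U+20B5 → 3-byte form E2 82 B5 at offsets 0–2.
U+7F74 → 3-byte form E7 BD B4 at offsets 3–5.
Offset 5 falls in char 2's range; it's byte 3 of E7 BD B4 = 0xB4.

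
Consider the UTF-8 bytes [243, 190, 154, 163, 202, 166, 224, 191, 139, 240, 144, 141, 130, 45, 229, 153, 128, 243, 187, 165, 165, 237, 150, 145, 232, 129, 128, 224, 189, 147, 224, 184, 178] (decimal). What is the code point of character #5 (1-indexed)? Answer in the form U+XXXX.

U+002D

Offset 0: leading byte 0xF3 = 11110011 → 4-byte char #1 = F3 BE 9A A3.
Offset 4: leading byte 0xCA = 11001010 → 2-byte char #2 = CA A6.
Offset 6: leading byte 0xE0 = 11100000 → 3-byte char #3 = E0 BF 8B.
Offset 9: leading byte 0xF0 = 11110000 → 4-byte char #4 = F0 90 8D 82.
Offset 13: leading byte 0x2D = 00101101 → 1-byte char #5 = 2D.
Leading byte 0x2D = 00101101 matches 0xxxxxxx → 1-byte sequence.
Byte 1: 0x2D = 00101101, payload 0101101 (7 bits).
Concatenate: 0101101 = 0x2D (7 bits → U+002D).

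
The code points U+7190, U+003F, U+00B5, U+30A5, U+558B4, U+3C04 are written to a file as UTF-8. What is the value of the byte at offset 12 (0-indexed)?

0xB4

U+7190 → 3-byte form E7 86 90 at offsets 0–2.
U+003F → 1-byte form 3F at offsets 3–3.
U+00B5 → 2-byte form C2 B5 at offsets 4–5.
U+30A5 → 3-byte form E3 82 A5 at offsets 6–8.
U+558B4 → 4-byte form F1 95 A2 B4 at offsets 9–12.
Offset 12 falls in char 5's range; it's byte 4 of F1 95 A2 B4 = 0xB4.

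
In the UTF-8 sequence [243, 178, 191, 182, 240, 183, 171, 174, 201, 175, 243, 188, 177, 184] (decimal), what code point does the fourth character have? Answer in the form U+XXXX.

U+FCC78

Offset 0: leading byte 0xF3 = 11110011 → 4-byte char #1 = F3 B2 BF B6.
Offset 4: leading byte 0xF0 = 11110000 → 4-byte char #2 = F0 B7 AB AE.
Offset 8: leading byte 0xC9 = 11001001 → 2-byte char #3 = C9 AF.
Offset 10: leading byte 0xF3 = 11110011 → 4-byte char #4 = F3 BC B1 B8.
Leading byte 0xF3 = 11110011 matches 11110xxx → 4-byte sequence.
Byte 1: 0xF3 = 11110011, payload 011 (3 bits).
Byte 2: 0xBC = 10111100 (10xxxxxx ✓), payload 111100.
Byte 3: 0xB1 = 10110001 (10xxxxxx ✓), payload 110001.
Byte 4: 0xB8 = 10111000 (10xxxxxx ✓), payload 111000.
Concatenate: 011111100110001111000 = 0xFCC78 (21 bits → U+FCC78).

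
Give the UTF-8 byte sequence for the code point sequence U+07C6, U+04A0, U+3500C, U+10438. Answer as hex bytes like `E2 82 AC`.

DF 86 D2 A0 F0 B5 80 8C F0 90 90 B8

U+07C6: 2-byte form → DF 86.
U+04A0: 2-byte form → D2 A0.
U+3500C: 4-byte form → F0 B5 80 8C.
U+10438: 4-byte form → F0 90 90 B8.
Concatenated (12 bytes): DF 86 D2 A0 F0 B5 80 8C F0 90 90 B8.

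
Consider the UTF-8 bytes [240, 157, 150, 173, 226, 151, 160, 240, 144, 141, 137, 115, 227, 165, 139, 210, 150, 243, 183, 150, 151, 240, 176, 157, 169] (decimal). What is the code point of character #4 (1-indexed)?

U+0073

Offset 0: leading byte 0xF0 = 11110000 → 4-byte char #1 = F0 9D 96 AD.
Offset 4: leading byte 0xE2 = 11100010 → 3-byte char #2 = E2 97 A0.
Offset 7: leading byte 0xF0 = 11110000 → 4-byte char #3 = F0 90 8D 89.
Offset 11: leading byte 0x73 = 01110011 → 1-byte char #4 = 73.
Leading byte 0x73 = 01110011 matches 0xxxxxxx → 1-byte sequence.
Byte 1: 0x73 = 01110011, payload 1110011 (7 bits).
Concatenate: 1110011 = 0x73 (7 bits → U+0073).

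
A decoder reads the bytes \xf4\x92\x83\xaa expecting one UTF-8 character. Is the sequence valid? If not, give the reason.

invalid (encodes a value above U+10FFFF)

Leading byte 0xF4 = 11110100 → 4-byte form.
Payload = 0x1120EA, which exceeds U+10FFFF, the maximum Unicode code point. (Leading bytes F5–FF, or F4 followed by ≥ 0x90, are invalid.)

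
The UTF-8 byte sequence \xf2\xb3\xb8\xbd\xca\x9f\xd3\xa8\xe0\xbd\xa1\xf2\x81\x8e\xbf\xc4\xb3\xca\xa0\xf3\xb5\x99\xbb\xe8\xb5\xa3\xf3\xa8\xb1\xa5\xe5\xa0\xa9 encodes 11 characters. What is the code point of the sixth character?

U+0133

Offset 0: leading byte 0xF2 = 11110010 → 4-byte char #1 = F2 B3 B8 BD.
Offset 4: leading byte 0xCA = 11001010 → 2-byte char #2 = CA 9F.
Offset 6: leading byte 0xD3 = 11010011 → 2-byte char #3 = D3 A8.
Offset 8: leading byte 0xE0 = 11100000 → 3-byte char #4 = E0 BD A1.
Offset 11: leading byte 0xF2 = 11110010 → 4-byte char #5 = F2 81 8E BF.
Offset 15: leading byte 0xC4 = 11000100 → 2-byte char #6 = C4 B3.
Leading byte 0xC4 = 11000100 matches 110xxxxx → 2-byte sequence.
Byte 1: 0xC4 = 11000100, payload 00100 (5 bits).
Byte 2: 0xB3 = 10110011 (10xxxxxx ✓), payload 110011.
Concatenate: 00100110011 = 0x133 (11 bits → U+0133).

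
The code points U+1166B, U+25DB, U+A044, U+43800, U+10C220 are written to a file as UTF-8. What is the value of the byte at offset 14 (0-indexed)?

U+1166B → 4-byte form F0 91 99 AB at offsets 0–3.
U+25DB → 3-byte form E2 97 9B at offsets 4–6.
U+A044 → 3-byte form EA 81 84 at offsets 7–9.
U+43800 → 4-byte form F1 83 A0 80 at offsets 10–13.
U+10C220 → 4-byte form F4 8C 88 A0 at offsets 14–17.
Offset 14 falls in char 5's range; it's byte 1 of F4 8C 88 A0 = 0xF4.

0xF4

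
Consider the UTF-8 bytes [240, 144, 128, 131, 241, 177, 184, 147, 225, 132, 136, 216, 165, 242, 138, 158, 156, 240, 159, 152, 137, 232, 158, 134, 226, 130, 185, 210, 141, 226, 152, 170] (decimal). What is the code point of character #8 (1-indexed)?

U+20B9

Offset 0: leading byte 0xF0 = 11110000 → 4-byte char #1 = F0 90 80 83.
Offset 4: leading byte 0xF1 = 11110001 → 4-byte char #2 = F1 B1 B8 93.
Offset 8: leading byte 0xE1 = 11100001 → 3-byte char #3 = E1 84 88.
Offset 11: leading byte 0xD8 = 11011000 → 2-byte char #4 = D8 A5.
Offset 13: leading byte 0xF2 = 11110010 → 4-byte char #5 = F2 8A 9E 9C.
Offset 17: leading byte 0xF0 = 11110000 → 4-byte char #6 = F0 9F 98 89.
Offset 21: leading byte 0xE8 = 11101000 → 3-byte char #7 = E8 9E 86.
Offset 24: leading byte 0xE2 = 11100010 → 3-byte char #8 = E2 82 B9.
Leading byte 0xE2 = 11100010 matches 1110xxxx → 3-byte sequence.
Byte 1: 0xE2 = 11100010, payload 0010 (4 bits).
Byte 2: 0x82 = 10000010 (10xxxxxx ✓), payload 000010.
Byte 3: 0xB9 = 10111001 (10xxxxxx ✓), payload 111001.
Concatenate: 0010000010111001 = 0x20B9 (16 bits → U+20B9).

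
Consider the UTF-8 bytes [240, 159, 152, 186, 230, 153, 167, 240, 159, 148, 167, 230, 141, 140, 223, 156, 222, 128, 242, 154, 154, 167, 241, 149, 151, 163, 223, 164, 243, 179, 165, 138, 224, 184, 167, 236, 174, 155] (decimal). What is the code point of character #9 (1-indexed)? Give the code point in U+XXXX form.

Offset 0: leading byte 0xF0 = 11110000 → 4-byte char #1 = F0 9F 98 BA.
Offset 4: leading byte 0xE6 = 11100110 → 3-byte char #2 = E6 99 A7.
Offset 7: leading byte 0xF0 = 11110000 → 4-byte char #3 = F0 9F 94 A7.
Offset 11: leading byte 0xE6 = 11100110 → 3-byte char #4 = E6 8D 8C.
Offset 14: leading byte 0xDF = 11011111 → 2-byte char #5 = DF 9C.
Offset 16: leading byte 0xDE = 11011110 → 2-byte char #6 = DE 80.
Offset 18: leading byte 0xF2 = 11110010 → 4-byte char #7 = F2 9A 9A A7.
Offset 22: leading byte 0xF1 = 11110001 → 4-byte char #8 = F1 95 97 A3.
Offset 26: leading byte 0xDF = 11011111 → 2-byte char #9 = DF A4.
Leading byte 0xDF = 11011111 matches 110xxxxx → 2-byte sequence.
Byte 1: 0xDF = 11011111, payload 11111 (5 bits).
Byte 2: 0xA4 = 10100100 (10xxxxxx ✓), payload 100100.
Concatenate: 11111100100 = 0x7E4 (11 bits → U+07E4).

U+07E4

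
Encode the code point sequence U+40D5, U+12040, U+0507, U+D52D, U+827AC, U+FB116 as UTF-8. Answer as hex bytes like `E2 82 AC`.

E4 83 95 F0 92 81 80 D4 87 ED 94 AD F2 82 9E AC F3 BB 84 96

U+40D5: 3-byte form → E4 83 95.
U+12040: 4-byte form → F0 92 81 80.
U+0507: 2-byte form → D4 87.
U+D52D: 3-byte form → ED 94 AD.
U+827AC: 4-byte form → F2 82 9E AC.
U+FB116: 4-byte form → F3 BB 84 96.
Concatenated (20 bytes): E4 83 95 F0 92 81 80 D4 87 ED 94 AD F2 82 9E AC F3 BB 84 96.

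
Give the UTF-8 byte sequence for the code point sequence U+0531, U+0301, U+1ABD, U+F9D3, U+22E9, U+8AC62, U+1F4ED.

U+0531: 2-byte form → D4 B1.
U+0301: 2-byte form → CC 81.
U+1ABD: 3-byte form → E1 AA BD.
U+F9D3: 3-byte form → EF A7 93.
U+22E9: 3-byte form → E2 8B A9.
U+8AC62: 4-byte form → F2 8A B1 A2.
U+1F4ED: 4-byte form → F0 9F 93 AD.
Concatenated (21 bytes): D4 B1 CC 81 E1 AA BD EF A7 93 E2 8B A9 F2 8A B1 A2 F0 9F 93 AD.

D4 B1 CC 81 E1 AA BD EF A7 93 E2 8B A9 F2 8A B1 A2 F0 9F 93 AD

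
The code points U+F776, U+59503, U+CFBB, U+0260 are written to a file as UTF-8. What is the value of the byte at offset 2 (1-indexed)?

1-indexed offset 2 is 0-indexed offset 1.
U+F776 → 3-byte form EF 9D B6 at offsets 0–2.
Offset 1 falls in char 1's range; it's byte 2 of EF 9D B6 = 0x9D.

0x9D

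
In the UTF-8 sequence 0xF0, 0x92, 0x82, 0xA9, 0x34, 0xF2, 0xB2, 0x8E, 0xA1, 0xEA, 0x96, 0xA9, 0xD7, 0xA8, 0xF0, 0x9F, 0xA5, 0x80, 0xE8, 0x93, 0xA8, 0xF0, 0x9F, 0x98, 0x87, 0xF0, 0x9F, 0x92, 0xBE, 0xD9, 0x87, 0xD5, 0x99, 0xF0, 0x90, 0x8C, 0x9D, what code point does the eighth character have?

U+1F607

Offset 0: leading byte 0xF0 = 11110000 → 4-byte char #1 = F0 92 82 A9.
Offset 4: leading byte 0x34 = 00110100 → 1-byte char #2 = 34.
Offset 5: leading byte 0xF2 = 11110010 → 4-byte char #3 = F2 B2 8E A1.
Offset 9: leading byte 0xEA = 11101010 → 3-byte char #4 = EA 96 A9.
Offset 12: leading byte 0xD7 = 11010111 → 2-byte char #5 = D7 A8.
Offset 14: leading byte 0xF0 = 11110000 → 4-byte char #6 = F0 9F A5 80.
Offset 18: leading byte 0xE8 = 11101000 → 3-byte char #7 = E8 93 A8.
Offset 21: leading byte 0xF0 = 11110000 → 4-byte char #8 = F0 9F 98 87.
Leading byte 0xF0 = 11110000 matches 11110xxx → 4-byte sequence.
Byte 1: 0xF0 = 11110000, payload 000 (3 bits).
Byte 2: 0x9F = 10011111 (10xxxxxx ✓), payload 011111.
Byte 3: 0x98 = 10011000 (10xxxxxx ✓), payload 011000.
Byte 4: 0x87 = 10000111 (10xxxxxx ✓), payload 000111.
Concatenate: 000011111011000000111 = 0x1F607 (21 bits → U+1F607).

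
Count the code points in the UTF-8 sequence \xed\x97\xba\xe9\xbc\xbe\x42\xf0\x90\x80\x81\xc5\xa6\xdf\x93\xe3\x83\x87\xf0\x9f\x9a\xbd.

8

Byte at offset 0: 0xED = 11101101 → 3-byte char (#1). Advance 3.
Byte at offset 3: 0xE9 = 11101001 → 3-byte char (#2). Advance 3.
Byte at offset 6: 0x42 = 01000010 → 1-byte char (#3). Advance 1.
Byte at offset 7: 0xF0 = 11110000 → 4-byte char (#4). Advance 4.
Byte at offset 11: 0xC5 = 11000101 → 2-byte char (#5). Advance 2.
Byte at offset 13: 0xDF = 11011111 → 2-byte char (#6). Advance 2.
Byte at offset 15: 0xE3 = 11100011 → 3-byte char (#7). Advance 3.
Byte at offset 18: 0xF0 = 11110000 → 4-byte char (#8). Advance 4.
Reached end at offset 22 after 8 code points.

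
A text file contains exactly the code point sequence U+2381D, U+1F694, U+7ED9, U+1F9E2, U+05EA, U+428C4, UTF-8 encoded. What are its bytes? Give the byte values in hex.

F0 A3 A0 9D F0 9F 9A 94 E7 BB 99 F0 9F A7 A2 D7 AA F1 82 A3 84

U+2381D: 4-byte form → F0 A3 A0 9D.
U+1F694: 4-byte form → F0 9F 9A 94.
U+7ED9: 3-byte form → E7 BB 99.
U+1F9E2: 4-byte form → F0 9F A7 A2.
U+05EA: 2-byte form → D7 AA.
U+428C4: 4-byte form → F1 82 A3 84.
Concatenated (21 bytes): F0 A3 A0 9D F0 9F 9A 94 E7 BB 99 F0 9F A7 A2 D7 AA F1 82 A3 84.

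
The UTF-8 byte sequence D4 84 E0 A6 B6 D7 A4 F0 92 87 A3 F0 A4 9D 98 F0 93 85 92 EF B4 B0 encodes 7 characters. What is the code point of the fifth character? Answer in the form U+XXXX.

Offset 0: leading byte 0xD4 = 11010100 → 2-byte char #1 = D4 84.
Offset 2: leading byte 0xE0 = 11100000 → 3-byte char #2 = E0 A6 B6.
Offset 5: leading byte 0xD7 = 11010111 → 2-byte char #3 = D7 A4.
Offset 7: leading byte 0xF0 = 11110000 → 4-byte char #4 = F0 92 87 A3.
Offset 11: leading byte 0xF0 = 11110000 → 4-byte char #5 = F0 A4 9D 98.
Leading byte 0xF0 = 11110000 matches 11110xxx → 4-byte sequence.
Byte 1: 0xF0 = 11110000, payload 000 (3 bits).
Byte 2: 0xA4 = 10100100 (10xxxxxx ✓), payload 100100.
Byte 3: 0x9D = 10011101 (10xxxxxx ✓), payload 011101.
Byte 4: 0x98 = 10011000 (10xxxxxx ✓), payload 011000.
Concatenate: 000100100011101011000 = 0x24758 (21 bits → U+24758).

U+24758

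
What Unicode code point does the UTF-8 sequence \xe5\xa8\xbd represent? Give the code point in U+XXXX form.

U+5A3D

Leading byte 0xE5 = 11100101 matches 1110xxxx → 3-byte sequence.
Byte 1: 0xE5 = 11100101, payload 0101 (4 bits).
Byte 2: 0xA8 = 10101000 (10xxxxxx ✓), payload 101000.
Byte 3: 0xBD = 10111101 (10xxxxxx ✓), payload 111101.
Concatenate: 0101101000111101 = 0x5A3D (16 bits → U+5A3D).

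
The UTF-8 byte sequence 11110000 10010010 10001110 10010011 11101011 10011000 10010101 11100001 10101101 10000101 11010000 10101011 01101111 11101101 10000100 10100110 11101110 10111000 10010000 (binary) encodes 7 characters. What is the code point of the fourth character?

Offset 0: leading byte 0xF0 = 11110000 → 4-byte char #1 = F0 92 8E 93.
Offset 4: leading byte 0xEB = 11101011 → 3-byte char #2 = EB 98 95.
Offset 7: leading byte 0xE1 = 11100001 → 3-byte char #3 = E1 AD 85.
Offset 10: leading byte 0xD0 = 11010000 → 2-byte char #4 = D0 AB.
Leading byte 0xD0 = 11010000 matches 110xxxxx → 2-byte sequence.
Byte 1: 0xD0 = 11010000, payload 10000 (5 bits).
Byte 2: 0xAB = 10101011 (10xxxxxx ✓), payload 101011.
Concatenate: 10000101011 = 0x42B (11 bits → U+042B).

U+042B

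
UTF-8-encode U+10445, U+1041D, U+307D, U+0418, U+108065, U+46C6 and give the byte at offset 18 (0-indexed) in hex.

0x9B

U+10445 → 4-byte form F0 90 91 85 at offsets 0–3.
U+1041D → 4-byte form F0 90 90 9D at offsets 4–7.
U+307D → 3-byte form E3 81 BD at offsets 8–10.
U+0418 → 2-byte form D0 98 at offsets 11–12.
U+108065 → 4-byte form F4 88 81 A5 at offsets 13–16.
U+46C6 → 3-byte form E4 9B 86 at offsets 17–19.
Offset 18 falls in char 6's range; it's byte 2 of E4 9B 86 = 0x9B.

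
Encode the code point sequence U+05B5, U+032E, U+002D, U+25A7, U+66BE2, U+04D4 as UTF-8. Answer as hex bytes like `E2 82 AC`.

D6 B5 CC AE 2D E2 96 A7 F1 A6 AF A2 D3 94

U+05B5: 2-byte form → D6 B5.
U+032E: 2-byte form → CC AE.
U+002D: 1-byte form → 2D.
U+25A7: 3-byte form → E2 96 A7.
U+66BE2: 4-byte form → F1 A6 AF A2.
U+04D4: 2-byte form → D3 94.
Concatenated (14 bytes): D6 B5 CC AE 2D E2 96 A7 F1 A6 AF A2 D3 94.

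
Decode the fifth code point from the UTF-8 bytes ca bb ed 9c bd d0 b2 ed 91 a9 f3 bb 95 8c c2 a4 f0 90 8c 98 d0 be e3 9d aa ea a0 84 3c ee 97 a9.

U+FB54C

Offset 0: leading byte 0xCA = 11001010 → 2-byte char #1 = CA BB.
Offset 2: leading byte 0xED = 11101101 → 3-byte char #2 = ED 9C BD.
Offset 5: leading byte 0xD0 = 11010000 → 2-byte char #3 = D0 B2.
Offset 7: leading byte 0xED = 11101101 → 3-byte char #4 = ED 91 A9.
Offset 10: leading byte 0xF3 = 11110011 → 4-byte char #5 = F3 BB 95 8C.
Leading byte 0xF3 = 11110011 matches 11110xxx → 4-byte sequence.
Byte 1: 0xF3 = 11110011, payload 011 (3 bits).
Byte 2: 0xBB = 10111011 (10xxxxxx ✓), payload 111011.
Byte 3: 0x95 = 10010101 (10xxxxxx ✓), payload 010101.
Byte 4: 0x8C = 10001100 (10xxxxxx ✓), payload 001100.
Concatenate: 011111011010101001100 = 0xFB54C (21 bits → U+FB54C).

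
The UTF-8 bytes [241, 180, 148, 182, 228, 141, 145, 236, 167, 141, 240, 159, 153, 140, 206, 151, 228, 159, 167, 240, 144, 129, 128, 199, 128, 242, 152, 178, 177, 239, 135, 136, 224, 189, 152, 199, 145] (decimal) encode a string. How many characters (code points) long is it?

Byte at offset 0: 0xF1 = 11110001 → 4-byte char (#1). Advance 4.
Byte at offset 4: 0xE4 = 11100100 → 3-byte char (#2). Advance 3.
Byte at offset 7: 0xEC = 11101100 → 3-byte char (#3). Advance 3.
Byte at offset 10: 0xF0 = 11110000 → 4-byte char (#4). Advance 4.
Byte at offset 14: 0xCE = 11001110 → 2-byte char (#5). Advance 2.
Byte at offset 16: 0xE4 = 11100100 → 3-byte char (#6). Advance 3.
Byte at offset 19: 0xF0 = 11110000 → 4-byte char (#7). Advance 4.
Byte at offset 23: 0xC7 = 11000111 → 2-byte char (#8). Advance 2.
Byte at offset 25: 0xF2 = 11110010 → 4-byte char (#9). Advance 4.
Byte at offset 29: 0xEF = 11101111 → 3-byte char (#10). Advance 3.
Byte at offset 32: 0xE0 = 11100000 → 3-byte char (#11). Advance 3.
Byte at offset 35: 0xC7 = 11000111 → 2-byte char (#12). Advance 2.
Reached end at offset 37 after 12 code points.

12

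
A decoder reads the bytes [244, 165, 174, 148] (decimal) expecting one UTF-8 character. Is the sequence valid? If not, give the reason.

Leading byte 0xF4 = 11110100 → 4-byte form.
Payload = 0x125B94, which exceeds U+10FFFF, the maximum Unicode code point. (Leading bytes F5–FF, or F4 followed by ≥ 0x90, are invalid.)

invalid (encodes a value above U+10FFFF)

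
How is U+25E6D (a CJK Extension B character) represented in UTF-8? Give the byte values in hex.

F0 A5 B9 AD

U+25E6D = 0x25E6D = 155245 decimal. In range U+10000–U+10FFFF → 4-byte form: 11110xxx 10xxxxxx 10xxxxxx 10xxxxxx.
Binary (21 bits): 000100101111001101101.
Split 3+6+6+6: 000 | 100101 | 111001 | 101101.
Byte 1: 11110000 = 0xF0.
Byte 2: 10100101 = 0xA5.
Byte 3: 10111001 = 0xB9.
Byte 4: 10101101 = 0xAD.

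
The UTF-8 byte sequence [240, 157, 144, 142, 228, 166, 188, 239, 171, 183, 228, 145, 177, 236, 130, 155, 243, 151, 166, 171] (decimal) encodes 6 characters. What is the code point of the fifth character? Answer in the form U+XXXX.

U+C09B

Offset 0: leading byte 0xF0 = 11110000 → 4-byte char #1 = F0 9D 90 8E.
Offset 4: leading byte 0xE4 = 11100100 → 3-byte char #2 = E4 A6 BC.
Offset 7: leading byte 0xEF = 11101111 → 3-byte char #3 = EF AB B7.
Offset 10: leading byte 0xE4 = 11100100 → 3-byte char #4 = E4 91 B1.
Offset 13: leading byte 0xEC = 11101100 → 3-byte char #5 = EC 82 9B.
Leading byte 0xEC = 11101100 matches 1110xxxx → 3-byte sequence.
Byte 1: 0xEC = 11101100, payload 1100 (4 bits).
Byte 2: 0x82 = 10000010 (10xxxxxx ✓), payload 000010.
Byte 3: 0x9B = 10011011 (10xxxxxx ✓), payload 011011.
Concatenate: 1100000010011011 = 0xC09B (16 bits → U+C09B).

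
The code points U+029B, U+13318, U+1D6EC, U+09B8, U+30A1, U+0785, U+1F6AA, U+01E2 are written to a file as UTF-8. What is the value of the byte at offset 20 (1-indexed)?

0x9F

1-indexed offset 20 is 0-indexed offset 19.
U+029B → 2-byte form CA 9B at offsets 0–1.
U+13318 → 4-byte form F0 93 8C 98 at offsets 2–5.
U+1D6EC → 4-byte form F0 9D 9B AC at offsets 6–9.
U+09B8 → 3-byte form E0 A6 B8 at offsets 10–12.
U+30A1 → 3-byte form E3 82 A1 at offsets 13–15.
U+0785 → 2-byte form DE 85 at offsets 16–17.
U+1F6AA → 4-byte form F0 9F 9A AA at offsets 18–21.
Offset 19 falls in char 7's range; it's byte 2 of F0 9F 9A AA = 0x9F.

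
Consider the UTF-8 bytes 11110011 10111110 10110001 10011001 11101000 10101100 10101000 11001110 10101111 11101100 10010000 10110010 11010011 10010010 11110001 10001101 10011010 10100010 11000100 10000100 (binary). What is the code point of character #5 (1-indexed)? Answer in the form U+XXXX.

U+04D2

Offset 0: leading byte 0xF3 = 11110011 → 4-byte char #1 = F3 BE B1 99.
Offset 4: leading byte 0xE8 = 11101000 → 3-byte char #2 = E8 AC A8.
Offset 7: leading byte 0xCE = 11001110 → 2-byte char #3 = CE AF.
Offset 9: leading byte 0xEC = 11101100 → 3-byte char #4 = EC 90 B2.
Offset 12: leading byte 0xD3 = 11010011 → 2-byte char #5 = D3 92.
Leading byte 0xD3 = 11010011 matches 110xxxxx → 2-byte sequence.
Byte 1: 0xD3 = 11010011, payload 10011 (5 bits).
Byte 2: 0x92 = 10010010 (10xxxxxx ✓), payload 010010.
Concatenate: 10011010010 = 0x4D2 (11 bits → U+04D2).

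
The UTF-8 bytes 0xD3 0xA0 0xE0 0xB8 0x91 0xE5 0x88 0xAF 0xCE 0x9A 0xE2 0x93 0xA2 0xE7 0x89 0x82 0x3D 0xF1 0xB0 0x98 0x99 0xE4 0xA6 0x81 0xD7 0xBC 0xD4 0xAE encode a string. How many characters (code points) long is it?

11

Byte at offset 0: 0xD3 = 11010011 → 2-byte char (#1). Advance 2.
Byte at offset 2: 0xE0 = 11100000 → 3-byte char (#2). Advance 3.
Byte at offset 5: 0xE5 = 11100101 → 3-byte char (#3). Advance 3.
Byte at offset 8: 0xCE = 11001110 → 2-byte char (#4). Advance 2.
Byte at offset 10: 0xE2 = 11100010 → 3-byte char (#5). Advance 3.
Byte at offset 13: 0xE7 = 11100111 → 3-byte char (#6). Advance 3.
Byte at offset 16: 0x3D = 00111101 → 1-byte char (#7). Advance 1.
Byte at offset 17: 0xF1 = 11110001 → 4-byte char (#8). Advance 4.
Byte at offset 21: 0xE4 = 11100100 → 3-byte char (#9). Advance 3.
Byte at offset 24: 0xD7 = 11010111 → 2-byte char (#10). Advance 2.
Byte at offset 26: 0xD4 = 11010100 → 2-byte char (#11). Advance 2.
Reached end at offset 28 after 11 code points.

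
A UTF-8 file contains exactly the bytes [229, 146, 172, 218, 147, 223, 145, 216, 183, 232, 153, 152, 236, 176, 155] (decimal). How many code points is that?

6

Byte at offset 0: 0xE5 = 11100101 → 3-byte char (#1). Advance 3.
Byte at offset 3: 0xDA = 11011010 → 2-byte char (#2). Advance 2.
Byte at offset 5: 0xDF = 11011111 → 2-byte char (#3). Advance 2.
Byte at offset 7: 0xD8 = 11011000 → 2-byte char (#4). Advance 2.
Byte at offset 9: 0xE8 = 11101000 → 3-byte char (#5). Advance 3.
Byte at offset 12: 0xEC = 11101100 → 3-byte char (#6). Advance 3.
Reached end at offset 15 after 6 code points.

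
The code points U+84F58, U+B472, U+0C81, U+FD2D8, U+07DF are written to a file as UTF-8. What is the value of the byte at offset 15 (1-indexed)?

1-indexed offset 15 is 0-indexed offset 14.
U+84F58 → 4-byte form F2 84 BD 98 at offsets 0–3.
U+B472 → 3-byte form EB 91 B2 at offsets 4–6.
U+0C81 → 3-byte form E0 B2 81 at offsets 7–9.
U+FD2D8 → 4-byte form F3 BD 8B 98 at offsets 10–13.
U+07DF → 2-byte form DF 9F at offsets 14–15.
Offset 14 falls in char 5's range; it's byte 1 of DF 9F = 0xDF.

0xDF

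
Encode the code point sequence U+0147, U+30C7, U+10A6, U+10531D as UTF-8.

C5 87 E3 83 87 E1 82 A6 F4 85 8C 9D

U+0147: 2-byte form → C5 87.
U+30C7: 3-byte form → E3 83 87.
U+10A6: 3-byte form → E1 82 A6.
U+10531D: 4-byte form → F4 85 8C 9D.
Concatenated (12 bytes): C5 87 E3 83 87 E1 82 A6 F4 85 8C 9D.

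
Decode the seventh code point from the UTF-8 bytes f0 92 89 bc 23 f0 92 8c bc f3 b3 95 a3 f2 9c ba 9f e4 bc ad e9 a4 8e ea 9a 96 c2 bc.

Offset 0: leading byte 0xF0 = 11110000 → 4-byte char #1 = F0 92 89 BC.
Offset 4: leading byte 0x23 = 00100011 → 1-byte char #2 = 23.
Offset 5: leading byte 0xF0 = 11110000 → 4-byte char #3 = F0 92 8C BC.
Offset 9: leading byte 0xF3 = 11110011 → 4-byte char #4 = F3 B3 95 A3.
Offset 13: leading byte 0xF2 = 11110010 → 4-byte char #5 = F2 9C BA 9F.
Offset 17: leading byte 0xE4 = 11100100 → 3-byte char #6 = E4 BC AD.
Offset 20: leading byte 0xE9 = 11101001 → 3-byte char #7 = E9 A4 8E.
Leading byte 0xE9 = 11101001 matches 1110xxxx → 3-byte sequence.
Byte 1: 0xE9 = 11101001, payload 1001 (4 bits).
Byte 2: 0xA4 = 10100100 (10xxxxxx ✓), payload 100100.
Byte 3: 0x8E = 10001110 (10xxxxxx ✓), payload 001110.
Concatenate: 1001100100001110 = 0x990E (16 bits → U+990E).

U+990E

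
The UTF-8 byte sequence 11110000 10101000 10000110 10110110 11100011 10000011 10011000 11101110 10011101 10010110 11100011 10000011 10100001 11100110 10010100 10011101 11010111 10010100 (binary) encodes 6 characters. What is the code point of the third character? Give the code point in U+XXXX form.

U+E756

Offset 0: leading byte 0xF0 = 11110000 → 4-byte char #1 = F0 A8 86 B6.
Offset 4: leading byte 0xE3 = 11100011 → 3-byte char #2 = E3 83 98.
Offset 7: leading byte 0xEE = 11101110 → 3-byte char #3 = EE 9D 96.
Leading byte 0xEE = 11101110 matches 1110xxxx → 3-byte sequence.
Byte 1: 0xEE = 11101110, payload 1110 (4 bits).
Byte 2: 0x9D = 10011101 (10xxxxxx ✓), payload 011101.
Byte 3: 0x96 = 10010110 (10xxxxxx ✓), payload 010110.
Concatenate: 1110011101010110 = 0xE756 (16 bits → U+E756).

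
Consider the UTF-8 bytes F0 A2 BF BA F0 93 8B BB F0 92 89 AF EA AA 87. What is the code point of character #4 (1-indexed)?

Offset 0: leading byte 0xF0 = 11110000 → 4-byte char #1 = F0 A2 BF BA.
Offset 4: leading byte 0xF0 = 11110000 → 4-byte char #2 = F0 93 8B BB.
Offset 8: leading byte 0xF0 = 11110000 → 4-byte char #3 = F0 92 89 AF.
Offset 12: leading byte 0xEA = 11101010 → 3-byte char #4 = EA AA 87.
Leading byte 0xEA = 11101010 matches 1110xxxx → 3-byte sequence.
Byte 1: 0xEA = 11101010, payload 1010 (4 bits).
Byte 2: 0xAA = 10101010 (10xxxxxx ✓), payload 101010.
Byte 3: 0x87 = 10000111 (10xxxxxx ✓), payload 000111.
Concatenate: 1010101010000111 = 0xAA87 (16 bits → U+AA87).

U+AA87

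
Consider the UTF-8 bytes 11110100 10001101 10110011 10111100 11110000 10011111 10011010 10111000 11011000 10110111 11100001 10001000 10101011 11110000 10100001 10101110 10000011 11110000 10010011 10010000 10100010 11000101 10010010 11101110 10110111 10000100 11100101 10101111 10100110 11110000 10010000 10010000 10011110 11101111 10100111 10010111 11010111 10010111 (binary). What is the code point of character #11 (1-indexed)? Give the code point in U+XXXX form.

Offset 0: leading byte 0xF4 = 11110100 → 4-byte char #1 = F4 8D B3 BC.
Offset 4: leading byte 0xF0 = 11110000 → 4-byte char #2 = F0 9F 9A B8.
Offset 8: leading byte 0xD8 = 11011000 → 2-byte char #3 = D8 B7.
Offset 10: leading byte 0xE1 = 11100001 → 3-byte char #4 = E1 88 AB.
Offset 13: leading byte 0xF0 = 11110000 → 4-byte char #5 = F0 A1 AE 83.
Offset 17: leading byte 0xF0 = 11110000 → 4-byte char #6 = F0 93 90 A2.
Offset 21: leading byte 0xC5 = 11000101 → 2-byte char #7 = C5 92.
Offset 23: leading byte 0xEE = 11101110 → 3-byte char #8 = EE B7 84.
Offset 26: leading byte 0xE5 = 11100101 → 3-byte char #9 = E5 AF A6.
Offset 29: leading byte 0xF0 = 11110000 → 4-byte char #10 = F0 90 90 9E.
Offset 33: leading byte 0xEF = 11101111 → 3-byte char #11 = EF A7 97.
Leading byte 0xEF = 11101111 matches 1110xxxx → 3-byte sequence.
Byte 1: 0xEF = 11101111, payload 1111 (4 bits).
Byte 2: 0xA7 = 10100111 (10xxxxxx ✓), payload 100111.
Byte 3: 0x97 = 10010111 (10xxxxxx ✓), payload 010111.
Concatenate: 1111100111010111 = 0xF9D7 (16 bits → U+F9D7).

U+F9D7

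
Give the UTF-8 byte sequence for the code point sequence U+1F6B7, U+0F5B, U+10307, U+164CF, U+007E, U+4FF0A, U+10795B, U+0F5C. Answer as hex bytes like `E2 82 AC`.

F0 9F 9A B7 E0 BD 9B F0 90 8C 87 F0 96 93 8F 7E F1 8F BC 8A F4 87 A5 9B E0 BD 9C

U+1F6B7: 4-byte form → F0 9F 9A B7.
U+0F5B: 3-byte form → E0 BD 9B.
U+10307: 4-byte form → F0 90 8C 87.
U+164CF: 4-byte form → F0 96 93 8F.
U+007E: 1-byte form → 7E.
U+4FF0A: 4-byte form → F1 8F BC 8A.
U+10795B: 4-byte form → F4 87 A5 9B.
U+0F5C: 3-byte form → E0 BD 9C.
Concatenated (27 bytes): F0 9F 9A B7 E0 BD 9B F0 90 8C 87 F0 96 93 8F 7E F1 8F BC 8A F4 87 A5 9B E0 BD 9C.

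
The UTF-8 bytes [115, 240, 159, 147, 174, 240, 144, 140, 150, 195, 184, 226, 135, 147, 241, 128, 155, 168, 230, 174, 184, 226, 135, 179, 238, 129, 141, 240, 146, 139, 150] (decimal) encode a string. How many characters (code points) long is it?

Byte at offset 0: 0x73 = 01110011 → 1-byte char (#1). Advance 1.
Byte at offset 1: 0xF0 = 11110000 → 4-byte char (#2). Advance 4.
Byte at offset 5: 0xF0 = 11110000 → 4-byte char (#3). Advance 4.
Byte at offset 9: 0xC3 = 11000011 → 2-byte char (#4). Advance 2.
Byte at offset 11: 0xE2 = 11100010 → 3-byte char (#5). Advance 3.
Byte at offset 14: 0xF1 = 11110001 → 4-byte char (#6). Advance 4.
Byte at offset 18: 0xE6 = 11100110 → 3-byte char (#7). Advance 3.
Byte at offset 21: 0xE2 = 11100010 → 3-byte char (#8). Advance 3.
Byte at offset 24: 0xEE = 11101110 → 3-byte char (#9). Advance 3.
Byte at offset 27: 0xF0 = 11110000 → 4-byte char (#10). Advance 4.
Reached end at offset 31 after 10 code points.

10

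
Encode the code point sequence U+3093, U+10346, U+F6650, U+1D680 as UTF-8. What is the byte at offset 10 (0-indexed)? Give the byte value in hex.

0x90

U+3093 → 3-byte form E3 82 93 at offsets 0–2.
U+10346 → 4-byte form F0 90 8D 86 at offsets 3–6.
U+F6650 → 4-byte form F3 B6 99 90 at offsets 7–10.
Offset 10 falls in char 3's range; it's byte 4 of F3 B6 99 90 = 0x90.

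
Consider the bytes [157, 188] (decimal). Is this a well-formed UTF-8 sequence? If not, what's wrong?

Byte 0x9D = 10011101 has the form 10xxxxxx — a continuation byte — but there is no preceding leading byte.

invalid (continuation byte with no leading byte)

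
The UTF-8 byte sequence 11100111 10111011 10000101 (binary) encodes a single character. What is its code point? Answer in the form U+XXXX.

U+7EC5

Leading byte 0xE7 = 11100111 matches 1110xxxx → 3-byte sequence.
Byte 1: 0xE7 = 11100111, payload 0111 (4 bits).
Byte 2: 0xBB = 10111011 (10xxxxxx ✓), payload 111011.
Byte 3: 0x85 = 10000101 (10xxxxxx ✓), payload 000101.
Concatenate: 0111111011000101 = 0x7EC5 (16 bits → U+7EC5).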